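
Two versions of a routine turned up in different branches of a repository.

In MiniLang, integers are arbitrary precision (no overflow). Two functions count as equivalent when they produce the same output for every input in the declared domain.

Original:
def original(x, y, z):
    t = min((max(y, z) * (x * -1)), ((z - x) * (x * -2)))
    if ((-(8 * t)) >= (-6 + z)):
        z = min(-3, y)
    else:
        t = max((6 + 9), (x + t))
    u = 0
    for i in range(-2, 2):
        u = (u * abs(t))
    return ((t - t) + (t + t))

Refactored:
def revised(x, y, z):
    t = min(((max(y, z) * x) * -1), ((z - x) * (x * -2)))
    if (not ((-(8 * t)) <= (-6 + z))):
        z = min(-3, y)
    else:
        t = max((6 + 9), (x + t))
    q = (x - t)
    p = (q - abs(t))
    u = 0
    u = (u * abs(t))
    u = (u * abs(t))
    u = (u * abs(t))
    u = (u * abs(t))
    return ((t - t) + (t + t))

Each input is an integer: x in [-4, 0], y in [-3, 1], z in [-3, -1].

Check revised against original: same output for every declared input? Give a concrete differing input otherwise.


One difference looks behavioral, but it never changes the outcome for any declared input; all 75 inputs agree.
verdict: equivalent


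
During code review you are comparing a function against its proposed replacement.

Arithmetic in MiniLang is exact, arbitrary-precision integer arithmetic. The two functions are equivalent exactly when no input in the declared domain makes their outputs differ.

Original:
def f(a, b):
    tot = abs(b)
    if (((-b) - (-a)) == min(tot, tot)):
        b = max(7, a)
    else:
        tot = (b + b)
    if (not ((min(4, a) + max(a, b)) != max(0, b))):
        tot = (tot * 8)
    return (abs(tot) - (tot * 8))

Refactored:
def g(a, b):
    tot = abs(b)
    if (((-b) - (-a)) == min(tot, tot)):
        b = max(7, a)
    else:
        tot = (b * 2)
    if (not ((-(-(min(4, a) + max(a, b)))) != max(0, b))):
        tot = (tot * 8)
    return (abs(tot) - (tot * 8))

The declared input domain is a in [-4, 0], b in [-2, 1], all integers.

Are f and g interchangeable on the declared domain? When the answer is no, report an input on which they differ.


Reading the diff, among the changes: constant usage differs, plus arithmetic usage differs.
Tracing a=0, b=-1: f: tot = 1; (((-b) - (-a)) == min(tot, tot)) -> true; b = 7; (not ((min(4, a) + max(a, b)) != max(0, b))) -> true; tot = 8; return -56 | g: tot = 1; (((-b) - (-a)) == min(tot, tot)) -> true; b = 7; (not ((-(-(min(4, a) + max(a, b)))) != max(0, b))) -> true; tot = 8; return -56 — matching result -56.
Across all 20 domain points the two functions coincide.
verdict: equivalent


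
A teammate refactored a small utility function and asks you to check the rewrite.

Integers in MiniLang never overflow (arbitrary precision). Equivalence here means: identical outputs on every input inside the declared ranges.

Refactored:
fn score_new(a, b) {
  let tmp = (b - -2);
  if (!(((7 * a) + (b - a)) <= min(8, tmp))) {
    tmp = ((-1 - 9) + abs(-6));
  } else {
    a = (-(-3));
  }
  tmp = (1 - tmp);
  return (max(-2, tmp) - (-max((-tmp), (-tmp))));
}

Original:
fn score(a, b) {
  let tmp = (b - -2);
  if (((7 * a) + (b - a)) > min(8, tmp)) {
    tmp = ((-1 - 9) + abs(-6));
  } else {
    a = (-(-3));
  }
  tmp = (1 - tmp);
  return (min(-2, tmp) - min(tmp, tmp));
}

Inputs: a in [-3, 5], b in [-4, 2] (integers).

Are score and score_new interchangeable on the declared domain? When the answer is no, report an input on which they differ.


Evaluate both at a=-3, b=-4.
score: tmp = -2; (((7 * a) + (b - a)) > min(8, tmp)) -> false; a = 3; tmp = 3; return -5
score_new: tmp = -2; (!(((7 * a) + (b - a)) <= min(8, tmp))) -> false; a = 3; tmp = 3; return 0
-5 vs 0 — the two versions disagree here.
verdict: not equivalent; witness: a=-3, b=-4


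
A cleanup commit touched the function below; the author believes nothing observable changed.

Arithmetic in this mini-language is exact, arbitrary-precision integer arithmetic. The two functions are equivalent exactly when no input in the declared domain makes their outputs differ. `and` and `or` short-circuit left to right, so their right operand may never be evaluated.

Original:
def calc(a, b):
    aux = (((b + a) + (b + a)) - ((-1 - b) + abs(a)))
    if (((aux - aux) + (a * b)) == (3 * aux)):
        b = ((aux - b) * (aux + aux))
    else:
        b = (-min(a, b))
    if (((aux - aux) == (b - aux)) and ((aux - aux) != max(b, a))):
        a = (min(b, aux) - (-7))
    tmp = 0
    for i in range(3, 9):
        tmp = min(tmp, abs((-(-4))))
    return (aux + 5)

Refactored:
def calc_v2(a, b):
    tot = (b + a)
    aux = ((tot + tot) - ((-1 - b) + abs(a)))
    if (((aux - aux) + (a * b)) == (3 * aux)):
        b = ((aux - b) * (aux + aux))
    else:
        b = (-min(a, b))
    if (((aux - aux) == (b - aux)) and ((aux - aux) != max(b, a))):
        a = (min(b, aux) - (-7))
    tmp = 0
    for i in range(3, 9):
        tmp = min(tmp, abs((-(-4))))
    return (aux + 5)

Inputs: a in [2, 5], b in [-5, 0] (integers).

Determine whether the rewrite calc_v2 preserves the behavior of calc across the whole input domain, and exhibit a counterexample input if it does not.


Behavior is preserved: although arithmetic usage differs, local variable names differ, statement counts differ, the outputs never diverge.
Tracing a=3, b=-5: calc: aux becomes -11; next (((aux - aux) + (a * b)) == (3 * aux)) evaluates to false; next b becomes 5; next (((aux - aux) == (b - aux)) and ((aux - aux) != max(b, a))) evaluates to false; next tmp becomes 0; next at i=3:; next tmp becomes 0; next at i=4:; next tmp becomes 0; next at i=5:; next tmp becomes 0; next at i=6:; next tmp becomes 0; next at i=7:; next tmp becomes 0; next at i=8:; next tmp becomes 0; next final value -6 | calc_v2: tot becomes -2; next aux becomes -11; next (((aux - aux) + (a * b)) == (3 * aux)) evaluates to false; next b becomes 5; next (((aux - aux) == (b - aux)) and ((aux - aux) != max(b, a))) evaluates to false; next tmp becomes 0; next at i=3:; next tmp becomes 0; next at i=4:; next tmp becomes 0; next at i=5:; next tmp becomes 0; next at i=6:; next tmp becomes 0; next at i=7:; next tmp becomes 0; next at i=8:; next tmp becomes 0; next final value -6 — matching result -6.
Sweeping the whole domain (24 inputs) finds no disagreement.
verdict: equivalent


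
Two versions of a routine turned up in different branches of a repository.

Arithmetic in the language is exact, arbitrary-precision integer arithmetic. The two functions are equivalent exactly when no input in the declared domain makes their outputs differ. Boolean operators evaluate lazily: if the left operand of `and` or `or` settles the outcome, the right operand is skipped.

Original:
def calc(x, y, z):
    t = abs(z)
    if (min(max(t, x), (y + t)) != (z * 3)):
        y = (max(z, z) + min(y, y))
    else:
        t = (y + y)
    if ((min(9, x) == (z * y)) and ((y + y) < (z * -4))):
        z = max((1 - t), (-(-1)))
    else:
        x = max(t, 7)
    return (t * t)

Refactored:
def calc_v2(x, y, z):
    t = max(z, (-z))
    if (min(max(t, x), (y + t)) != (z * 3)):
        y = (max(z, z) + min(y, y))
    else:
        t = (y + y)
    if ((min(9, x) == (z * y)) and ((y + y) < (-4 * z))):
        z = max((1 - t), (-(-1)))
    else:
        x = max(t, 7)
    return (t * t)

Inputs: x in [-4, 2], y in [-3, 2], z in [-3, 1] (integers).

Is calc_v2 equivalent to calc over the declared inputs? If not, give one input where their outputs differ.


Comparing the listings, the differences include: min/max/abs usage differs.
One worked example (x=-4, y=-1, z=-3) — calc: t=3, then (min(max(t, x), (y + t)) != (z * 3)) is true, then y=-4, then ((min(9, x) == (z * y)) and ((y + y) < (z * -4))) is false, then x=7, then returns 9; calc_v2: t=3, then (min(max(t, x), (y + t)) != (z * 3)) is true, then y=-4, then ((min(9, x) == (z * y)) and ((y + y) < (-4 * z))) is false, then x=7, then returns 9; agreement on 9.
An exhaustive pass over the 210 declared inputs shows identical outputs.
verdict: equivalent


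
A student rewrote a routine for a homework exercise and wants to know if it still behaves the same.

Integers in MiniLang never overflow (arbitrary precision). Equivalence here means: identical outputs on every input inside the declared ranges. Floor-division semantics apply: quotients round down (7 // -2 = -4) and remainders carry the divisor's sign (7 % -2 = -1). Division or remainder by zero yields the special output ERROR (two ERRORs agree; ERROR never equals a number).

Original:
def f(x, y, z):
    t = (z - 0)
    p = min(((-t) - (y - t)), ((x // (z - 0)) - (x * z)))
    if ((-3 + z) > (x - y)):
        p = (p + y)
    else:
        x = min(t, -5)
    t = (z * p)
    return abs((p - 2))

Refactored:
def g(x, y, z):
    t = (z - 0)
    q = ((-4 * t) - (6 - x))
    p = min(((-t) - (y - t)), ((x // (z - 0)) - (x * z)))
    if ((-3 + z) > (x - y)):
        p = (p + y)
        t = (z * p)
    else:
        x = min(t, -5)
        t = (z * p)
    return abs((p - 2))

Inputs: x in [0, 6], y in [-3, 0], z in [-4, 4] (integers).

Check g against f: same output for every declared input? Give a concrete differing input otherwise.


The two versions differ — the changes include constant usage differs; and arithmetic usage differs; and local variable names differ; and statement counts differ.
Tracing x=1, y=-1, z=1: f: t = 1; p = 0; ((-3 + z) > (x - y)) -> false; x = -5; t = 0; return 2 | g: t = 1; q = -9; p = 0; ((-3 + z) > (x - y)) -> false; x = -5; t = 0; return 2 — matching result 2.
Sweeping the whole domain (252 inputs) finds no disagreement.
verdict: equivalent


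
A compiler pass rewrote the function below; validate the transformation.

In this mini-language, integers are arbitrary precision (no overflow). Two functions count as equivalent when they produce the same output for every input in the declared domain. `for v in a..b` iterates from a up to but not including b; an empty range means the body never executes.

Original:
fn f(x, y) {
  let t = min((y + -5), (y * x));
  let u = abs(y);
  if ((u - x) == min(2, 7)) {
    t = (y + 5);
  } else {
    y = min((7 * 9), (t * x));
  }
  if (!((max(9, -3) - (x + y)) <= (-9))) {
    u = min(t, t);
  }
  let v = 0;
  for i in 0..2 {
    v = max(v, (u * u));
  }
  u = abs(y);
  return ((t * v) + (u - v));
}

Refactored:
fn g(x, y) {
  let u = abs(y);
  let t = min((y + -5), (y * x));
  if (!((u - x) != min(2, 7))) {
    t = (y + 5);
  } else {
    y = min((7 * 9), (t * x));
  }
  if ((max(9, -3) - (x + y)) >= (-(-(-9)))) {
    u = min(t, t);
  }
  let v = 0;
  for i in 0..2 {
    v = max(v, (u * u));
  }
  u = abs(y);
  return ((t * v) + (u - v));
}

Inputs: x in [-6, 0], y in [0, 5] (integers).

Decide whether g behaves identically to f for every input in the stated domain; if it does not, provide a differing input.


Try x=-2, y=5.
f: t becomes -10; next u becomes 5; next ((u - x) == min(2, 7)) evaluates to false; next y becomes 20; next (!((max(9, -3) - (x + y)) <= (-9))) evaluates to false; next v becomes 0; next at i=0:; next v becomes 25; next at i=1:; next v becomes 25; next u becomes 20; next final value -255
g: u becomes 5; next t becomes -10; next (!((u - x) != min(2, 7))) evaluates to false; next y becomes 20; next ((max(9, -3) - (x + y)) >= (-(-(-9)))) evaluates to true; next u becomes -10; next v becomes 0; next at i=0:; next v becomes 100; next at i=1:; next v becomes 100; next u becomes 20; next final value -1080
-255 != -1080, so the rewrite changes behavior.
verdict: not equivalent; witness: x=-2, y=5


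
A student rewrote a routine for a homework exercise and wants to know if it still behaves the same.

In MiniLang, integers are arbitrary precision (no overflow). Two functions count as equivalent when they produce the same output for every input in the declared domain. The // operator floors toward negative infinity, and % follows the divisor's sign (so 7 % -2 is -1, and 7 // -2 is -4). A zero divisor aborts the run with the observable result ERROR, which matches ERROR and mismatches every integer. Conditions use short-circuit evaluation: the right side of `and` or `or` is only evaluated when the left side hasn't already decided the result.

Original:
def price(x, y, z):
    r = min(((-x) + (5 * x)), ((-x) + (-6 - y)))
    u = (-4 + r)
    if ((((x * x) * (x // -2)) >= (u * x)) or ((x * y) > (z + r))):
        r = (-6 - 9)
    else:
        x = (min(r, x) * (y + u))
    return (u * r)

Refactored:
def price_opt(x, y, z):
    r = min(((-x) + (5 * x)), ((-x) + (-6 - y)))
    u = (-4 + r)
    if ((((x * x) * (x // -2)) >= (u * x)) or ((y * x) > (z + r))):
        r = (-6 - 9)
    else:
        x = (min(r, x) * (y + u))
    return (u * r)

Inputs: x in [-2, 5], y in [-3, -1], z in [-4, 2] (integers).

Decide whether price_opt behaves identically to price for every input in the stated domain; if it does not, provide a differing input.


Behavior is preserved: although same computation, different form, the outputs never diverge.
As a probe, take x=-1, y=-1, z=2: price runs r becomes -4; next u becomes -8; next ((((x * x) * (x // -2)) >= (u * x)) or ((x * y) > (z + r))) evaluates to true; next r becomes -15; next final value 120; price_opt runs r becomes -4; next u becomes -8; next ((((x * x) * (x // -2)) >= (u * x)) or ((y * x) > (z + r))) evaluates to true; next r becomes -15; next final value 120; both end at 120.
An exhaustive pass over the 168 declared inputs shows identical outputs.
verdict: equivalent


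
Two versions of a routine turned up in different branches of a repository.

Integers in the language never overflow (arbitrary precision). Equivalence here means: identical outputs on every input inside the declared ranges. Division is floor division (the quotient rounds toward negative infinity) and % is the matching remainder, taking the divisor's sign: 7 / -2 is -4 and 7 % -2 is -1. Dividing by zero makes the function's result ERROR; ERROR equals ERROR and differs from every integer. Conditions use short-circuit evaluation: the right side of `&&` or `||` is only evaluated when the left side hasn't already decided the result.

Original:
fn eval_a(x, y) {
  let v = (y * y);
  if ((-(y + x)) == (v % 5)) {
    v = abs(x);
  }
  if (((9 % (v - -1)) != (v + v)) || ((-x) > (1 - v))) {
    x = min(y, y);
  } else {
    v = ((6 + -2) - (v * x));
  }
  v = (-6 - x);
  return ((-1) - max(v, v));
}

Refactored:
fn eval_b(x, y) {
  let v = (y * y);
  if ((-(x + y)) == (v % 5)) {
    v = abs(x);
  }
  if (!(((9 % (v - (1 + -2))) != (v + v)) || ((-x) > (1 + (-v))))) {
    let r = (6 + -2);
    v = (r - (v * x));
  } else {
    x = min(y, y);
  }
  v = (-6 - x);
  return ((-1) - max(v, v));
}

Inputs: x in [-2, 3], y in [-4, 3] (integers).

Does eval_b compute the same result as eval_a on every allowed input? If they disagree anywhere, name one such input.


Differences: boolean connective usage differs, and arithmetic usage differs, and constant usage differs, and statement counts differ, and local variable names differ — yet all 48 inputs agree.
verdict: equivalent


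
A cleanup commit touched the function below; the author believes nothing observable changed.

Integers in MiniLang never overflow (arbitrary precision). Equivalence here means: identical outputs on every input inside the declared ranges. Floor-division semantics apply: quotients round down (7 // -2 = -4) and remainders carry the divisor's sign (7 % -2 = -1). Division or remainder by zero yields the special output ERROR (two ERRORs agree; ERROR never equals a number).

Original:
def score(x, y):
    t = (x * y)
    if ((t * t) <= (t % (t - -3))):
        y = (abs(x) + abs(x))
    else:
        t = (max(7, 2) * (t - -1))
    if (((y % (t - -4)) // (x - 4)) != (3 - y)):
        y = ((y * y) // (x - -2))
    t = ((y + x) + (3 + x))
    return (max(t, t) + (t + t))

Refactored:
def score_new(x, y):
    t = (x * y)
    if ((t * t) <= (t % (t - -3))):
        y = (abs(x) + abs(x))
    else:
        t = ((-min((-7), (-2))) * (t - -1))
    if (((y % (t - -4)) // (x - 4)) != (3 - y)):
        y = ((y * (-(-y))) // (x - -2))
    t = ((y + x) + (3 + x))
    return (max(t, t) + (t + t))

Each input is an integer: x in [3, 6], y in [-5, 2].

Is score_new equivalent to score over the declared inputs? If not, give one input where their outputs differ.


The two are interchangeable: min/max/abs usage differs, and every declared input agrees.
Spot check at x=5, y=-3 — score: t = -15; ((t * t) <= (t % (t - -3))) -> false; t = -98; (((y % (t - -4)) // (x - 4)) != (3 - y)) -> true; y = 1; t = 14; return 42. score_new: t = -15; ((t * t) <= (t % (t - -3))) -> false; t = -98; (((y % (t - -4)) // (x - 4)) != (3 - y)) -> true; y = 1; t = 14; return 42. Both give 42.
An exhaustive pass over the 32 declared inputs shows identical outputs.
verdict: equivalent


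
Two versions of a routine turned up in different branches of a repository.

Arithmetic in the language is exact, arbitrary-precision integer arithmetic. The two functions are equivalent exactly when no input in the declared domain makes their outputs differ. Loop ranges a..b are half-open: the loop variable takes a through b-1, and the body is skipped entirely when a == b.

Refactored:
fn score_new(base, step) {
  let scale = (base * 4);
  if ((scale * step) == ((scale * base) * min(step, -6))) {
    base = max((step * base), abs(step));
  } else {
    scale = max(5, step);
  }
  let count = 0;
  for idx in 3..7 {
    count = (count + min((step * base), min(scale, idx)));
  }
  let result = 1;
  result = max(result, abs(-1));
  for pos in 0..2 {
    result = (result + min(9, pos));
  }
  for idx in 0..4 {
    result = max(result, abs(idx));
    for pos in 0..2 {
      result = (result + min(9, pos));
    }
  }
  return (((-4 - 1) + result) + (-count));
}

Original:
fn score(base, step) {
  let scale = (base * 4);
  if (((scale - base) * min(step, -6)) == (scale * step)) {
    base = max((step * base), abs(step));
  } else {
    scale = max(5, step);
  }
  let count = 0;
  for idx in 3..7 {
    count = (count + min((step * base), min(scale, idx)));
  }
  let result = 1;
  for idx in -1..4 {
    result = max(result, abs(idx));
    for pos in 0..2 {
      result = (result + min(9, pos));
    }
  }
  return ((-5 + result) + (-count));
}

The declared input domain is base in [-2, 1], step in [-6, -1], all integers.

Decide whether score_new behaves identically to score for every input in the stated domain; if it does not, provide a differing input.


These are not equivalent — on base=1, step=-6 the outputs split (25 vs 145).
score: scale=4, then (((scale - base) * min(step, -6)) == (scale * step)) is false, then scale=5, then count=0, then (idx=3), then count=-6, then (idx=4), then count=-12, then (idx=5), then count=-18, then (idx=6), then count=-24, then result=1, then (idx=-1), then result=1, then (pos=0), then result=1, then (pos=1), then result=2, then (idx=0), then result=2, then (pos=0), then result=2, then (pos=1), then result=3, then (idx=1), then result=3, then (pos=0), then result=3, then (pos=1), then result=4, then (idx=2), then result=4, then (pos=0), then result=4, then (pos=1), then result=5, then (idx=3), then result=5, then (pos=0), then result=5, then (pos=1), then result=6, then returns 25
score_new: scale=4, then ((scale * step) == ((scale * base) * min(step, -6))) is true, then base=6, then count=0, then (idx=3), then count=-36, then (idx=4), then count=-72, then (idx=5), then count=-108, then (idx=6), then count=-144, then result=1, then result=1, then (pos=0), then result=1, then (pos=1), then result=2, then (idx=0), then result=2, then (pos=0), then result=2, then (pos=1), then result=3, then (idx=1), then result=3, then (pos=0), then result=3, then (pos=1), then result=4, then (idx=2), then result=4, then (pos=0), then result=4, then (pos=1), then result=5, then (idx=3), then result=5, then (pos=0), then result=5, then (pos=1), then result=6, then returns 145
verdict: not equivalent; witness: base=1, step=-6


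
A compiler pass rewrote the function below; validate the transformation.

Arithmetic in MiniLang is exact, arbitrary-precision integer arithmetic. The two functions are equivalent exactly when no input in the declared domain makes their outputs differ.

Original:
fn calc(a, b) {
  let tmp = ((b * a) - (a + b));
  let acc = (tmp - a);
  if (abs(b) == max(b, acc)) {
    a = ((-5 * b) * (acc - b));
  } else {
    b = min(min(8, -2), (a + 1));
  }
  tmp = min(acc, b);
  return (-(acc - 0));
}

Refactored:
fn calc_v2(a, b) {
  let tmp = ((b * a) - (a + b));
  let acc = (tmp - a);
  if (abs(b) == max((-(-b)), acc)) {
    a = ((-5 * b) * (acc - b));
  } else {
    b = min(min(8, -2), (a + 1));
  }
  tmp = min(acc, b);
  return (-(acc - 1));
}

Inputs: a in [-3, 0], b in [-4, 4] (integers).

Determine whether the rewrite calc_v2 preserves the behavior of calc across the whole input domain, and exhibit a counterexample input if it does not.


Evaluate both at a=-3, b=-4.
calc: tmp = 19; acc = 22; (abs(b) == max(b, acc)) -> false; b = -2; tmp = -2; return -22
calc_v2: tmp = 19; acc = 22; (abs(b) == max((-(-b)), acc)) -> false; b = -2; tmp = -2; return -21
-22 and -21 differ, so these are not the same function on this domain.
verdict: not equivalent; witness: a=-3, b=-4


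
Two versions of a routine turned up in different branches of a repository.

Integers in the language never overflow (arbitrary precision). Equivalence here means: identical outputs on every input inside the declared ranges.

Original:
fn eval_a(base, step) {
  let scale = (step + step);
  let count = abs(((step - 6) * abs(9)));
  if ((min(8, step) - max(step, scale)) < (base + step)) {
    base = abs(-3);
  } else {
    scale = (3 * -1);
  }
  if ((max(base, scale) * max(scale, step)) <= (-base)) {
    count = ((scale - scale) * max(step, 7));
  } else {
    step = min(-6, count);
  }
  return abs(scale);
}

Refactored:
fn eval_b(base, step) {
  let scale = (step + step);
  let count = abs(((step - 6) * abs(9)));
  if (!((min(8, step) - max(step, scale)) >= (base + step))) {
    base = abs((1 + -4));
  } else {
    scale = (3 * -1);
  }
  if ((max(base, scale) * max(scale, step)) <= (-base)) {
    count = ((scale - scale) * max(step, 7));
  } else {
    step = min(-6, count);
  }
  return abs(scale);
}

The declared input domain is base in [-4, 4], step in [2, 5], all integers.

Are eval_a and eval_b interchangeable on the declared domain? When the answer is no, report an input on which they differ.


Side by side, the visible changes include: boolean connective usage differs; arithmetic usage differs; constant usage differs; comparison usage differs.
As a probe, take base=-4, step=3: eval_a runs scale=6, then count=27, then ((min(8, step) - max(step, scale)) < (base + step)) is true, then base=3, then ((max(base, scale) * max(scale, step)) <= (-base)) is false, then step=-6, then returns 6; eval_b runs scale=6, then count=27, then (!((min(8, step) - max(step, scale)) >= (base + step))) is true, then base=3, then ((max(base, scale) * max(scale, step)) <= (-base)) is false, then step=-6, then returns 6; both end at 6.
Every one of the 36 inputs gives matching results.
verdict: equivalent


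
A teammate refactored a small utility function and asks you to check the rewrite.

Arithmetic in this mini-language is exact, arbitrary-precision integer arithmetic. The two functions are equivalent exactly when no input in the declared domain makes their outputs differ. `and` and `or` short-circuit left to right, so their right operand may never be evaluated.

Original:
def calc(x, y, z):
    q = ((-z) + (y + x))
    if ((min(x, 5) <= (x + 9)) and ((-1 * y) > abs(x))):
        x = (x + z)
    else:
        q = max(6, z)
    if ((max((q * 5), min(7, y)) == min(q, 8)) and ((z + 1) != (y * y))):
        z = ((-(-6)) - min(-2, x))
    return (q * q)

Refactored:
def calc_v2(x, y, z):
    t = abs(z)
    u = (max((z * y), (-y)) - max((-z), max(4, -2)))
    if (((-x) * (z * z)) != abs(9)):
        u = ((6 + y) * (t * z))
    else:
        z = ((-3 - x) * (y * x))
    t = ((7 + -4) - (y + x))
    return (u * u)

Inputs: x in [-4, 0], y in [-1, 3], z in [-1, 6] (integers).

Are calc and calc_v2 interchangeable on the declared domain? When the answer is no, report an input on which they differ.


Evaluate both at x=-4, y=-1, z=-1.
calc: q=-4, then ((min(x, 5) <= (x + 9)) and ((-1 * y) > abs(x))) is false, then q=6, then ((max((q * 5), min(7, y)) == min(q, 8)) and ((z + 1) != (y * y))) is false, then returns 36
calc_v2: t=1, then u=-3, then (((-x) * (z * z)) != abs(9)) is true, then u=-5, then t=8, then returns 25
36 against 25: the behavior changed.
verdict: not equivalent; witness: x=-4, y=-1, z=-1


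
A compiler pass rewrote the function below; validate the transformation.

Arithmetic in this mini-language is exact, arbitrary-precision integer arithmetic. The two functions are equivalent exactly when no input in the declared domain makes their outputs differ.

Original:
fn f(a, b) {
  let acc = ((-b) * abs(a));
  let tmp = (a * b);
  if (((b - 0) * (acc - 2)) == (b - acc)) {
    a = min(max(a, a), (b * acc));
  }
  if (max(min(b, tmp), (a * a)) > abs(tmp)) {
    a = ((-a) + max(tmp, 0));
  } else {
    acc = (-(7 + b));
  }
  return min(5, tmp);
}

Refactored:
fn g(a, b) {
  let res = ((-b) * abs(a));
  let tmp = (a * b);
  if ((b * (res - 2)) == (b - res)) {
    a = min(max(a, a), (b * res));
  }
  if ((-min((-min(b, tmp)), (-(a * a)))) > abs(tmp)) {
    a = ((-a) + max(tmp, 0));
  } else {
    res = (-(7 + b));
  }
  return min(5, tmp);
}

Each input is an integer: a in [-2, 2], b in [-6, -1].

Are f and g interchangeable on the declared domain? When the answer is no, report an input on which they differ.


Changes here: arithmetic usage differs; and constant usage differs; and min/max/abs usage differs; and local variable names differ; the full 30-point sweep finds no disagreement.
verdict: equivalent


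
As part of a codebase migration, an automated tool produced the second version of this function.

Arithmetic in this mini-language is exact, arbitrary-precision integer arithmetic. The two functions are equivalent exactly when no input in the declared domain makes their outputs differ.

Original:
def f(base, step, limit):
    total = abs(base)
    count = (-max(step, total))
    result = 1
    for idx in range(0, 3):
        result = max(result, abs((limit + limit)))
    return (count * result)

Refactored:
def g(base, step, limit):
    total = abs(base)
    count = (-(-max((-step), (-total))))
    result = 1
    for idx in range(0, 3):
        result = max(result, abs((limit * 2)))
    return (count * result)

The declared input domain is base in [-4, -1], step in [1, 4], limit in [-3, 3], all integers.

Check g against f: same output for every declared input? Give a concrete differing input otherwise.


Take base=-4, step=1, limit=-3.
f: total becomes 4; next count becomes -4; next result becomes 1; next at idx=0:; next result becomes 6; next at idx=1:; next result becomes 6; next at idx=2:; next result becomes 6; next final value -24
g: total becomes 4; next count becomes -1; next result becomes 1; next at idx=0:; next result becomes 6; next at idx=1:; next result becomes 6; next at idx=2:; next result becomes 6; next final value -6
-24 != -6, so the rewrite changes behavior.
verdict: not equivalent; witness: base=-4, step=1, limit=-3


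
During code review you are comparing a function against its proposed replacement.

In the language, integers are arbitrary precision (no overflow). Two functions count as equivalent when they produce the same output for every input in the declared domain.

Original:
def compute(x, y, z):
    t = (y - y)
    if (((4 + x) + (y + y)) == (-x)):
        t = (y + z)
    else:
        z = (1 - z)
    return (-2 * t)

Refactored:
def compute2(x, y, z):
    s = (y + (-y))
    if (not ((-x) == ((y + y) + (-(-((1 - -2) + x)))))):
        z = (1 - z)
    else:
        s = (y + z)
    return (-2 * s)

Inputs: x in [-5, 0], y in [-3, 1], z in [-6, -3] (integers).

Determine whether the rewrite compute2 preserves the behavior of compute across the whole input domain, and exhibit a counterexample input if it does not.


Try x=-3, y=1, z=-6.
compute: t becomes 0; next (((4 + x) + (y + y)) == (-x)) evaluates to true; next t becomes -5; next final value 10
compute2: s becomes 0; next (not ((-x) == ((y + y) + (-(-((1 - -2) + x)))))) evaluates to true; next z becomes 7; next final value 0
10 vs 0 — the two versions disagree here.
verdict: not equivalent; witness: x=-3, y=1, z=-6


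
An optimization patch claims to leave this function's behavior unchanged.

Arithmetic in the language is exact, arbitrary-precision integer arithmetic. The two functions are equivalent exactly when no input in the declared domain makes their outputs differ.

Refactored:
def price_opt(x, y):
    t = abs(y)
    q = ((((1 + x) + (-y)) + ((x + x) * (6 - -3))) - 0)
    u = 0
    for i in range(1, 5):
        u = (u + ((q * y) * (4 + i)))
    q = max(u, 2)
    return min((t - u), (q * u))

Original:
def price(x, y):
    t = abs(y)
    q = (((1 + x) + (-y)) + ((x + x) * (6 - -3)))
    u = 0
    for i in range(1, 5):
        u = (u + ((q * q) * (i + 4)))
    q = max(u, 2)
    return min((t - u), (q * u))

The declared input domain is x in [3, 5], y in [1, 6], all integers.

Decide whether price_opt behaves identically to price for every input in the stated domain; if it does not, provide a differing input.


These are not equivalent — on x=3, y=1 the outputs split (-84473 vs -1481).
price: t becomes 1; next q becomes 57; next u becomes 0; next at i=1:; next u becomes 16245; next at i=2:; next u becomes 35739; next at i=3:; next u becomes 58482; next at i=4:; next u becomes 84474; next q becomes 84474; next final value -84473
price_opt: t becomes 1; next q becomes 57; next u becomes 0; next at i=1:; next u becomes 285; next at i=2:; next u becomes 627; next at i=3:; next u becomes 1026; next at i=4:; next u becomes 1482; next q becomes 1482; next final value -1481
verdict: not equivalent; witness: x=3, y=1


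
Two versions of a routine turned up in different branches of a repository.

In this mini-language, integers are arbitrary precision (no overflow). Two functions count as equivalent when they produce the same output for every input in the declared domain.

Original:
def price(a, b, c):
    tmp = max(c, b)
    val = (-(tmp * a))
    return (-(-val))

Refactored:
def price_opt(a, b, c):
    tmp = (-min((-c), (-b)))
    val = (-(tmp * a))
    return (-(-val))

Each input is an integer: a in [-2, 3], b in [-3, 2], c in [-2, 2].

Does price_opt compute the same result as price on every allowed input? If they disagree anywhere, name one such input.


Side by side, the visible changes include: min/max/abs usage differs.
One worked example (a=-2, b=-3, c=0) — price: tmp=0, then val=0, then returns 0; price_opt: tmp=0, then val=0, then returns 0; agreement on 0.
Across all 180 domain points the two functions coincide.
verdict: equivalent


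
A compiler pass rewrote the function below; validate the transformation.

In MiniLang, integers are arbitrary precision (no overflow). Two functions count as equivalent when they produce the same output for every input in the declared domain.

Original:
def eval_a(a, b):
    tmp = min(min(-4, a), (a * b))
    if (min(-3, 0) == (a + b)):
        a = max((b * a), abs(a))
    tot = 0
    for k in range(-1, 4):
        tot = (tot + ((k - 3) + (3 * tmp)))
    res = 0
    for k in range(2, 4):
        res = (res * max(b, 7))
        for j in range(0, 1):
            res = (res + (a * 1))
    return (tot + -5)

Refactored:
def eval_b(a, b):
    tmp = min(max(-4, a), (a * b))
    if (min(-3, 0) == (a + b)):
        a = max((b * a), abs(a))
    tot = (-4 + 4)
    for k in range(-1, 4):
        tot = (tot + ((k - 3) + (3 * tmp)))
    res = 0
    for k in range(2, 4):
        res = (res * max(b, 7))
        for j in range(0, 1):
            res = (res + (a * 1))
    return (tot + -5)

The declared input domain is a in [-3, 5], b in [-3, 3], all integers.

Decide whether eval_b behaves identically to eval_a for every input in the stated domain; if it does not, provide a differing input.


Consider the input a=-3, b=-3.
eval_a: tmp becomes -4; next (min(-3, 0) == (a + b)) evaluates to false; next tot becomes 0; next at k=-1:; next tot becomes -16; next at k=0:; next tot becomes -31; next at k=1:; next tot becomes -45; next at k=2:; next tot becomes -58; next at k=3:; next tot becomes -70; next res becomes 0; next at k=2:; next res becomes 0; next at j=0:; next res becomes -3; next at k=3:; next res becomes -21; next at j=0:; next res becomes -24; next final value -75
eval_b: tmp becomes -3; next (min(-3, 0) == (a + b)) evaluates to false; next tot becomes 0; next at k=-1:; next tot becomes -13; next at k=0:; next tot becomes -25; next at k=1:; next tot becomes -36; next at k=2:; next tot becomes -46; next at k=3:; next tot becomes -55; next res becomes 0; next at k=2:; next res becomes 0; next at j=0:; next res becomes -3; next at k=3:; next res becomes -21; next at j=0:; next res becomes -24; next final value -60
-75 and -60 differ, so these are not the same function on this domain.
verdict: not equivalent; witness: a=-3, b=-3


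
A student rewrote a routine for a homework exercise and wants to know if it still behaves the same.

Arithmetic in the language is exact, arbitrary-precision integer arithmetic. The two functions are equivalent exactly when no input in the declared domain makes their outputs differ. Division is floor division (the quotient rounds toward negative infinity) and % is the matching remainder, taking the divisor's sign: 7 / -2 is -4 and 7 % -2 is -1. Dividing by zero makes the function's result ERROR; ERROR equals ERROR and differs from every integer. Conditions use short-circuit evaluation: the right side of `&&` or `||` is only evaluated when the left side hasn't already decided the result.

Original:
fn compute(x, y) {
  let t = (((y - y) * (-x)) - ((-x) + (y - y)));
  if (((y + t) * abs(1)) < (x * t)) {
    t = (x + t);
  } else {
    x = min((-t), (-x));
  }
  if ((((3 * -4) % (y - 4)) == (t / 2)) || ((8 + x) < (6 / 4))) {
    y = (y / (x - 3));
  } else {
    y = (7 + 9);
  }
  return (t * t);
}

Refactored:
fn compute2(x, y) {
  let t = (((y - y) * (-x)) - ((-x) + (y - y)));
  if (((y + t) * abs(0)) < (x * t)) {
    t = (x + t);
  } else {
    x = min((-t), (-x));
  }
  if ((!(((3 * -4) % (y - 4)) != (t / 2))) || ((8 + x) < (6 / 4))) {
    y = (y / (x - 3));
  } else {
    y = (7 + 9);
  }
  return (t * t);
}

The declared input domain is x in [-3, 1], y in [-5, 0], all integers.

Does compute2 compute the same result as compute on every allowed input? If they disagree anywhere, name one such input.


Consider the input x=1, y=0.
compute: t = 1; (((y + t) * abs(1)) < (x * t)) -> false; x = -1; ((((3 * -4) % (y - 4)) == (t / 2)) || ((8 + x) < (6 / 4))) -> true; y = 0; return 1
compute2: t = 1; (((y + t) * abs(0)) < (x * t)) -> true; t = 2; ((!(((3 * -4) % (y - 4)) != (t / 2))) || ((8 + x) < (6 / 4))) -> false; y = 16; return 4
1 vs 4 — the two versions disagree here.
verdict: not equivalent; witness: x=1, y=0


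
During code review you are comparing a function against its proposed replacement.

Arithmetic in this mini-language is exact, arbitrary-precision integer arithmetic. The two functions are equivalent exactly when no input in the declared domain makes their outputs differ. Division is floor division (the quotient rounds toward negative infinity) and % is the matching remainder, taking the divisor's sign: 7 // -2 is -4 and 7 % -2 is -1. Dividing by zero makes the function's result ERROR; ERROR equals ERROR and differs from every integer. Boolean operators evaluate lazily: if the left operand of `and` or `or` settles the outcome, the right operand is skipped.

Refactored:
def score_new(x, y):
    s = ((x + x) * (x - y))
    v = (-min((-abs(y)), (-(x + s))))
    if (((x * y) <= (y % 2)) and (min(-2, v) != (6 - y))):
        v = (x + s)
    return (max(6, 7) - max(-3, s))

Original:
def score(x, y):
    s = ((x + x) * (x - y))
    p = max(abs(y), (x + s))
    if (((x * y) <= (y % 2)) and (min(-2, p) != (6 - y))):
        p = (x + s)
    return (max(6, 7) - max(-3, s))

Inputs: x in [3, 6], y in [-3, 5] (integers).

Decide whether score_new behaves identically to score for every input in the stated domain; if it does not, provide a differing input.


This is a faithful refactor — local variable names differ, min/max/abs usage differs, but the computed results match everywhere.
As a probe, take x=3, y=-1: score runs s := 24 | p := 27 | (((x * y) <= (y % 2)) and (min(-2, p) != (6 - y))): true | p := 27 | result -17; score_new runs s := 24 | v := 27 | (((x * y) <= (y % 2)) and (min(-2, v) != (6 - y))): true | v := 27 | result -17; both end at -17.
Across all 36 domain points the two functions coincide.
verdict: equivalent


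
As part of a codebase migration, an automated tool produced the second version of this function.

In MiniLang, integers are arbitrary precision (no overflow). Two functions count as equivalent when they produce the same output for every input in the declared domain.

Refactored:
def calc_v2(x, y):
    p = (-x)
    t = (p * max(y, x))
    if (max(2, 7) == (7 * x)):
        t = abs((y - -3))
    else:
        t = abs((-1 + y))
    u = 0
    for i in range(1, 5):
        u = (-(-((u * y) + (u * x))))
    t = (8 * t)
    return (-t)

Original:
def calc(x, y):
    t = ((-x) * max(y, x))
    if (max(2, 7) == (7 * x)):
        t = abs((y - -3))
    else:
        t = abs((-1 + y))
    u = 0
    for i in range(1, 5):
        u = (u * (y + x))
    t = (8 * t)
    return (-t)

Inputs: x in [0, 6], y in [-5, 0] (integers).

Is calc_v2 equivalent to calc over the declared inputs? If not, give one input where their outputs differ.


Reading the diff, among the changes: local variable names differ, plus arithmetic usage differs, plus statement counts differ.
As a probe, take x=6, y=0: calc runs t := -36 | (max(2, 7) == (7 * x)): false | t := 1 | u := 0 | iter i=1: | u := 0 | iter i=2: | u := 0 | iter i=3: | u := 0 | iter i=4: | u := 0 | t := 8 | result -8; calc_v2 runs p := -6 | t := -36 | (max(2, 7) == (7 * x)): false | t := 1 | u := 0 | iter i=1: | u := 0 | iter i=2: | u := 0 | iter i=3: | u := 0 | iter i=4: | u := 0 | t := 8 | result -8; both end at -8.
Every one of the 42 inputs gives matching results.
verdict: equivalent


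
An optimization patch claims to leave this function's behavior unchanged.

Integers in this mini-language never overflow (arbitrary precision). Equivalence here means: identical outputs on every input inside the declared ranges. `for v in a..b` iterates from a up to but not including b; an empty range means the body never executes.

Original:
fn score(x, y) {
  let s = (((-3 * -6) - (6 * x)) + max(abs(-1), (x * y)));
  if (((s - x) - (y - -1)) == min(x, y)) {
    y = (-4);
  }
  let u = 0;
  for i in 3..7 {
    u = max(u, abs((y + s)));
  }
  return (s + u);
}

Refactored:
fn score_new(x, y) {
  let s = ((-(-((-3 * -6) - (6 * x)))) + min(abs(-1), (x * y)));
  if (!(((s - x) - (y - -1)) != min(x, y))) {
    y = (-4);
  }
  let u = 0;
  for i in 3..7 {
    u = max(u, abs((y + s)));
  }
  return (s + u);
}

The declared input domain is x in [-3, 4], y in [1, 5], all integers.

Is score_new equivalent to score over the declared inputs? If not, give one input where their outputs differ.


These are not equivalent — on x=-3, y=1 the outputs split (75 vs 67).
score: s becomes 37; next (((s - x) - (y - -1)) == min(x, y)) evaluates to false; next u becomes 0; next at i=3:; next u becomes 38; next at i=4:; next u becomes 38; next at i=5:; next u becomes 38; next at i=6:; next u becomes 38; next final value 75
score_new: s becomes 33; next (!(((s - x) - (y - -1)) != min(x, y))) evaluates to false; next u becomes 0; next at i=3:; next u becomes 34; next at i=4:; next u becomes 34; next at i=5:; next u becomes 34; next at i=6:; next u becomes 34; next final value 67
verdict: not equivalent; witness: x=-3, y=1


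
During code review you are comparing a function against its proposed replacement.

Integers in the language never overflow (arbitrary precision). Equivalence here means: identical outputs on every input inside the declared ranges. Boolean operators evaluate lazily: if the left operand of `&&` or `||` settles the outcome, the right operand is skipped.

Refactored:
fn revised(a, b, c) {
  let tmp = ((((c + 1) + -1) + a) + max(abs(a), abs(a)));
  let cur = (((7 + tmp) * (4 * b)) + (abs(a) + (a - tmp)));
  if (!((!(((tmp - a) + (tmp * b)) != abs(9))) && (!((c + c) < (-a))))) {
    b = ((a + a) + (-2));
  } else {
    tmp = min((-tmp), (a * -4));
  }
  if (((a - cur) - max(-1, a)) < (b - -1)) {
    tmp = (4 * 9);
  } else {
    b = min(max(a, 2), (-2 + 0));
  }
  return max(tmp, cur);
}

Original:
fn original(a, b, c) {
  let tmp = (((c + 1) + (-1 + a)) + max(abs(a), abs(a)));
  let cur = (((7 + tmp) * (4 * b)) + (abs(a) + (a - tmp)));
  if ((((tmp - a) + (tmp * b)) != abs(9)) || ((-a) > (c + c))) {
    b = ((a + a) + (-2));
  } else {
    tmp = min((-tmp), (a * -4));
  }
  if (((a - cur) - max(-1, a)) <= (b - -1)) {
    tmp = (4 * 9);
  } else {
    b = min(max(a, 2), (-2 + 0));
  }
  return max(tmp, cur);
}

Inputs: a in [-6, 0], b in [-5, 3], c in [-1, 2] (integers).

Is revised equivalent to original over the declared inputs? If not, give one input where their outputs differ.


Consider the input a=0, b=0, c=-1.
original: tmp = -1; cur = 1; ((((tmp - a) + (tmp * b)) != abs(9)) || ((-a) > (c + c))) -> true; b = -2; (((a - cur) - max(-1, a)) <= (b - -1)) -> true; tmp = 36; return 36
revised: tmp = -1; cur = 1; (!((!(((tmp - a) + (tmp * b)) != abs(9))) && (!((c + c) < (-a))))) -> true; b = -2; (((a - cur) - max(-1, a)) < (b - -1)) -> false; b = -2; return 1
36 vs 1 — the two versions disagree here.
verdict: not equivalent; witness: a=0, b=0, c=-1
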